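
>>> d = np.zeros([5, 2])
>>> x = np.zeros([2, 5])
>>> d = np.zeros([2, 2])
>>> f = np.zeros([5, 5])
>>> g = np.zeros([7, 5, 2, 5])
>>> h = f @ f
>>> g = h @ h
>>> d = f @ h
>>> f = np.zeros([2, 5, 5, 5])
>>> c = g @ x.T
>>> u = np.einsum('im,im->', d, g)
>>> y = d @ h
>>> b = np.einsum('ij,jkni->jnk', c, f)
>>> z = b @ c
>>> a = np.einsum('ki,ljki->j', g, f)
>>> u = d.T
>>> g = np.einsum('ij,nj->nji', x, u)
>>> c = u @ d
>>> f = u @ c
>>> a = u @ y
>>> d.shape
(5, 5)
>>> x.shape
(2, 5)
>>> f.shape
(5, 5)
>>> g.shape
(5, 5, 2)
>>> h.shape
(5, 5)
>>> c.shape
(5, 5)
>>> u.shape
(5, 5)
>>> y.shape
(5, 5)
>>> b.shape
(2, 5, 5)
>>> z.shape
(2, 5, 2)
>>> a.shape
(5, 5)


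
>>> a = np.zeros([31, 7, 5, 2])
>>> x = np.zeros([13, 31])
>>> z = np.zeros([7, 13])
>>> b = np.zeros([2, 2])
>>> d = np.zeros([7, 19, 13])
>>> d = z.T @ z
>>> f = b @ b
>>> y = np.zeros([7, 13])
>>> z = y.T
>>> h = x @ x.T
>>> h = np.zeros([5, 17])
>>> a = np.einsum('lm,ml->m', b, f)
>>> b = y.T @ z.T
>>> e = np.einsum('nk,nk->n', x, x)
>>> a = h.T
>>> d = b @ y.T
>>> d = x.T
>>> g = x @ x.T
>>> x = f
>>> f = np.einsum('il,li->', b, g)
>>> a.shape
(17, 5)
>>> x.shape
(2, 2)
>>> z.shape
(13, 7)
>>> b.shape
(13, 13)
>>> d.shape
(31, 13)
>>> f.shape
()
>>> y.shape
(7, 13)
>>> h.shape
(5, 17)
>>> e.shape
(13,)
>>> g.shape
(13, 13)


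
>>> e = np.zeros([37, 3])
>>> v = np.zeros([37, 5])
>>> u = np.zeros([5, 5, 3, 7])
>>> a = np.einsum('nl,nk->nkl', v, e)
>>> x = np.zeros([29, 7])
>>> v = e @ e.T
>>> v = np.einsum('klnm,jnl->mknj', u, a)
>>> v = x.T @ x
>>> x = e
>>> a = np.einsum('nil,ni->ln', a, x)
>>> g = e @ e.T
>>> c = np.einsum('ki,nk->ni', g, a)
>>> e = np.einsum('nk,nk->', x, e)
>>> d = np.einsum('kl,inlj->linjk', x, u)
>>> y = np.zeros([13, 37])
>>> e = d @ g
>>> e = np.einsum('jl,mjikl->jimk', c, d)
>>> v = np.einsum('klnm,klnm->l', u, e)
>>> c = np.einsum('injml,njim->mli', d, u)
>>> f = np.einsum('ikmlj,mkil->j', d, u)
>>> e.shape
(5, 5, 3, 7)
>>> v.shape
(5,)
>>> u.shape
(5, 5, 3, 7)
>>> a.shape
(5, 37)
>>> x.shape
(37, 3)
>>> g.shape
(37, 37)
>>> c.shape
(7, 37, 3)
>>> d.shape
(3, 5, 5, 7, 37)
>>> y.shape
(13, 37)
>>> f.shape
(37,)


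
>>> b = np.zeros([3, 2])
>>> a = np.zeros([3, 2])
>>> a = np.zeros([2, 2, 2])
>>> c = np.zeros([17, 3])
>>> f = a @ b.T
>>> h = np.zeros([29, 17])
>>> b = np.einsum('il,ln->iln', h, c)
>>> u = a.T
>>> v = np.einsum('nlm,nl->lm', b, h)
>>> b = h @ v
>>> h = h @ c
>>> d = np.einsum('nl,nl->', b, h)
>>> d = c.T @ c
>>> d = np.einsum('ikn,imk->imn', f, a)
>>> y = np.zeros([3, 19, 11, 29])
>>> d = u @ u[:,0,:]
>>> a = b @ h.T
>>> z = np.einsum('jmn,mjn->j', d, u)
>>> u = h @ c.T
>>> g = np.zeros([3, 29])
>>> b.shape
(29, 3)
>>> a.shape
(29, 29)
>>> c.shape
(17, 3)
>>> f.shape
(2, 2, 3)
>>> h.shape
(29, 3)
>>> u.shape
(29, 17)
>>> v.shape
(17, 3)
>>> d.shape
(2, 2, 2)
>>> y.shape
(3, 19, 11, 29)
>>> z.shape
(2,)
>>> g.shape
(3, 29)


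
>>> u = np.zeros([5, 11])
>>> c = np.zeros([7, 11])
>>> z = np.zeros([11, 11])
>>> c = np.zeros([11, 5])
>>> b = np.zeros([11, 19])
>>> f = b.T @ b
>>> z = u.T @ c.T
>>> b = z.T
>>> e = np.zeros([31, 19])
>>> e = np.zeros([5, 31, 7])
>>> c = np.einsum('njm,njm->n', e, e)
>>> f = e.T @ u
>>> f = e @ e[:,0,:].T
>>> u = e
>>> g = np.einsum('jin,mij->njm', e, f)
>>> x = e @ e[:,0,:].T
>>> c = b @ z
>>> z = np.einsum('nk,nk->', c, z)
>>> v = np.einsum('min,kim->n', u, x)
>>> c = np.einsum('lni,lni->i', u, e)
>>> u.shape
(5, 31, 7)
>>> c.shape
(7,)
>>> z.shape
()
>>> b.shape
(11, 11)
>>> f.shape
(5, 31, 5)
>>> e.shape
(5, 31, 7)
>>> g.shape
(7, 5, 5)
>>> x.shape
(5, 31, 5)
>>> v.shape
(7,)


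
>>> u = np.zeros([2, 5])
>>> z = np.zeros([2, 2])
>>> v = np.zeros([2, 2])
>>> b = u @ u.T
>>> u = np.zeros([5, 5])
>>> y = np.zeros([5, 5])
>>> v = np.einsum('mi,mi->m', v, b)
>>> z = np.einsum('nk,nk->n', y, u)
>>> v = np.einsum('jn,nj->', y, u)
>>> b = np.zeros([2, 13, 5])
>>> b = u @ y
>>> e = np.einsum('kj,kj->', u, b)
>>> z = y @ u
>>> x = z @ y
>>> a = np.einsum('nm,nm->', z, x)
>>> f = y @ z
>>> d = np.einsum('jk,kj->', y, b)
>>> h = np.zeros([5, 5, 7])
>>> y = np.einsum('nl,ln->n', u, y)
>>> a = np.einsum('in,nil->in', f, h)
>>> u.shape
(5, 5)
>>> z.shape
(5, 5)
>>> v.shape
()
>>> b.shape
(5, 5)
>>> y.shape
(5,)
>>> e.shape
()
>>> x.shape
(5, 5)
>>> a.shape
(5, 5)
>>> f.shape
(5, 5)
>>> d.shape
()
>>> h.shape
(5, 5, 7)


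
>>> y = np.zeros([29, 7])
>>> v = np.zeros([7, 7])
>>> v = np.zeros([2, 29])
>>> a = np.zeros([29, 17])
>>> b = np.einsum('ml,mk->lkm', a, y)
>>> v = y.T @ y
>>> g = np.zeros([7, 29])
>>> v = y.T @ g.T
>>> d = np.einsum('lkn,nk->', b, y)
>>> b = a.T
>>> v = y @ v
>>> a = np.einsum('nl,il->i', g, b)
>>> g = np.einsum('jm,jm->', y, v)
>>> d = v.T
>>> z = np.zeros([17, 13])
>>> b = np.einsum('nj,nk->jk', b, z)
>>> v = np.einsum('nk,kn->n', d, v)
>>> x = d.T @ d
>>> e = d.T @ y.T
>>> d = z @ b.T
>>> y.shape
(29, 7)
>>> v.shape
(7,)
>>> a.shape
(17,)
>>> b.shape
(29, 13)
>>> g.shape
()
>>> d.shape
(17, 29)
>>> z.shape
(17, 13)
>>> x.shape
(29, 29)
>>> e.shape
(29, 29)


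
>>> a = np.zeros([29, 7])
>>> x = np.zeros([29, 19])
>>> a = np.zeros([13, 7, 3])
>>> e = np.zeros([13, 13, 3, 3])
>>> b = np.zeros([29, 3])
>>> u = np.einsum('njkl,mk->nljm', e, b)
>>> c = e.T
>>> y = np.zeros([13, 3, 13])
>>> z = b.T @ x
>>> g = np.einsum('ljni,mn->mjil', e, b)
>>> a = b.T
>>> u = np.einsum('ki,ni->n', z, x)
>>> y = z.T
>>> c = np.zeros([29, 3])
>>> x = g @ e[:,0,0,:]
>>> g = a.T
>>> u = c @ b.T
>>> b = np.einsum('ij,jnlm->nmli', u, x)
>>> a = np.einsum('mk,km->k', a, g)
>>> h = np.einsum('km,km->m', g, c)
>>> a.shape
(29,)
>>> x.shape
(29, 13, 3, 3)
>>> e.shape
(13, 13, 3, 3)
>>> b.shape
(13, 3, 3, 29)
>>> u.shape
(29, 29)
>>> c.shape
(29, 3)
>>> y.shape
(19, 3)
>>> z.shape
(3, 19)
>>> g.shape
(29, 3)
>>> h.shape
(3,)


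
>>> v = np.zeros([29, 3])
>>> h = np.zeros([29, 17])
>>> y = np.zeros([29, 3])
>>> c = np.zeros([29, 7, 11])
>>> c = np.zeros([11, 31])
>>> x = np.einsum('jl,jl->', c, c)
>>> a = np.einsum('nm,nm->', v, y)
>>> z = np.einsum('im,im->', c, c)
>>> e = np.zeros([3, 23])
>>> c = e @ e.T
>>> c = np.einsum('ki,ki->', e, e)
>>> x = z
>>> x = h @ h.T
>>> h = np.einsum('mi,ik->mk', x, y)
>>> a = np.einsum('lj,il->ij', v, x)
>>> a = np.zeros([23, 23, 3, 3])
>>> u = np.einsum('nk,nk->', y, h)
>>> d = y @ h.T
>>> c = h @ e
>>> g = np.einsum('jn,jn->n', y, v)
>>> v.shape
(29, 3)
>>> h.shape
(29, 3)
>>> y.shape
(29, 3)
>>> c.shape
(29, 23)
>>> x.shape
(29, 29)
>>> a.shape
(23, 23, 3, 3)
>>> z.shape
()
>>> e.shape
(3, 23)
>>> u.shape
()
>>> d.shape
(29, 29)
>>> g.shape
(3,)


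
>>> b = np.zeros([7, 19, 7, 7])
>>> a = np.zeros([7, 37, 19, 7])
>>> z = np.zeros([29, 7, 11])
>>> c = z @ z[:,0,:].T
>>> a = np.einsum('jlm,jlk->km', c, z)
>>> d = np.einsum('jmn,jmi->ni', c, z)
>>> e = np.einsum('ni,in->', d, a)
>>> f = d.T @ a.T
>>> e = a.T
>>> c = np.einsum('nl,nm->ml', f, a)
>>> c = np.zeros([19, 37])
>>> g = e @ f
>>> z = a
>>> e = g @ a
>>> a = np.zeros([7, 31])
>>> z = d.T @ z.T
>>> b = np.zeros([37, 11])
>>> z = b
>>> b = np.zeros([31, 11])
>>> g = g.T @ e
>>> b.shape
(31, 11)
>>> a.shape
(7, 31)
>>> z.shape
(37, 11)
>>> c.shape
(19, 37)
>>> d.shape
(29, 11)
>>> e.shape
(29, 29)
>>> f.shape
(11, 11)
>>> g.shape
(11, 29)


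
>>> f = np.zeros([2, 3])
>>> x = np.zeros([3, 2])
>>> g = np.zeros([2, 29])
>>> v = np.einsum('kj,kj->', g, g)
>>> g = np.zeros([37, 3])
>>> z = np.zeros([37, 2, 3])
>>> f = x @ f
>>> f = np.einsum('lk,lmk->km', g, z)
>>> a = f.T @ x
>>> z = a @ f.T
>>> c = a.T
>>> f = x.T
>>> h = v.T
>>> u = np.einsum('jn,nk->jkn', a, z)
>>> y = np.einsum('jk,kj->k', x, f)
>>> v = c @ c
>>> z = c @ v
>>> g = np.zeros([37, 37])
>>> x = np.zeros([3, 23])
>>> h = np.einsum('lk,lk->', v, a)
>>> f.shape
(2, 3)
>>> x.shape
(3, 23)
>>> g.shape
(37, 37)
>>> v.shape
(2, 2)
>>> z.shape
(2, 2)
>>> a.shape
(2, 2)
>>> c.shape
(2, 2)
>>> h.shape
()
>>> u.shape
(2, 3, 2)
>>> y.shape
(2,)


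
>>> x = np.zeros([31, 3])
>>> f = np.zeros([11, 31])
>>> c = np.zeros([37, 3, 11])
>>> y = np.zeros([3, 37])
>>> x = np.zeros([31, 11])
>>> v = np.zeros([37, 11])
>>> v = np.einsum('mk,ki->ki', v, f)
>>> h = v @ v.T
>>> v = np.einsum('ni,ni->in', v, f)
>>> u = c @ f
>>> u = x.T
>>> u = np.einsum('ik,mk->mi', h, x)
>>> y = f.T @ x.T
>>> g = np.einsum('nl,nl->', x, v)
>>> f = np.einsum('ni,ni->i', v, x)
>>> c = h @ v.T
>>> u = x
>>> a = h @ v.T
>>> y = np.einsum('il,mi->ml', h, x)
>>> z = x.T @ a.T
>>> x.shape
(31, 11)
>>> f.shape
(11,)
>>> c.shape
(11, 31)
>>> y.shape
(31, 11)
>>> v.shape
(31, 11)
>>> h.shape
(11, 11)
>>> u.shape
(31, 11)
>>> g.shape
()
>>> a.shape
(11, 31)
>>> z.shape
(11, 11)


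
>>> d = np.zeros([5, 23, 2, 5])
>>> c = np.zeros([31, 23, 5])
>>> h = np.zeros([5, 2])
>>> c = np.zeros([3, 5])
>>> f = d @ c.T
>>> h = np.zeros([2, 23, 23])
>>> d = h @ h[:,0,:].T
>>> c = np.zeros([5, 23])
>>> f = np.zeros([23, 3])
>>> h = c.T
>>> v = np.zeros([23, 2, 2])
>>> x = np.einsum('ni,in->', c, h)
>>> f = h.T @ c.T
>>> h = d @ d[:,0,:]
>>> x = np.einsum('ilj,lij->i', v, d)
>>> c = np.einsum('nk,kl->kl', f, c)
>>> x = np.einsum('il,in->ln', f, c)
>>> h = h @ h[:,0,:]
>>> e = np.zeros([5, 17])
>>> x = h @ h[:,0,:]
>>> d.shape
(2, 23, 2)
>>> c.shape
(5, 23)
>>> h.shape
(2, 23, 2)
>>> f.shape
(5, 5)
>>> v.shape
(23, 2, 2)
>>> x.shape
(2, 23, 2)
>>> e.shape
(5, 17)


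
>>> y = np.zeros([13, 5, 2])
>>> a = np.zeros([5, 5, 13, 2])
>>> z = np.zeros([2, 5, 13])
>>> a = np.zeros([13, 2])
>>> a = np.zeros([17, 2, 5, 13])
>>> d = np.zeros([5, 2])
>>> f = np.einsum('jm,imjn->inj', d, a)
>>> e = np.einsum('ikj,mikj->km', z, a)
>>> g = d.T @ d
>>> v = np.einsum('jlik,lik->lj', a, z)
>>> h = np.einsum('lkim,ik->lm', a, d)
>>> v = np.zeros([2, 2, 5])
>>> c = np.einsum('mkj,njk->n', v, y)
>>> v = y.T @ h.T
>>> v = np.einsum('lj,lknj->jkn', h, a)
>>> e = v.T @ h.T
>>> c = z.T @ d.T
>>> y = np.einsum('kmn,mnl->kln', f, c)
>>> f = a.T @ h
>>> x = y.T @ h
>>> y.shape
(17, 5, 5)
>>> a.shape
(17, 2, 5, 13)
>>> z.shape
(2, 5, 13)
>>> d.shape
(5, 2)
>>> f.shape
(13, 5, 2, 13)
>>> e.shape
(5, 2, 17)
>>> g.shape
(2, 2)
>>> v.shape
(13, 2, 5)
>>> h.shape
(17, 13)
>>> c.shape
(13, 5, 5)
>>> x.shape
(5, 5, 13)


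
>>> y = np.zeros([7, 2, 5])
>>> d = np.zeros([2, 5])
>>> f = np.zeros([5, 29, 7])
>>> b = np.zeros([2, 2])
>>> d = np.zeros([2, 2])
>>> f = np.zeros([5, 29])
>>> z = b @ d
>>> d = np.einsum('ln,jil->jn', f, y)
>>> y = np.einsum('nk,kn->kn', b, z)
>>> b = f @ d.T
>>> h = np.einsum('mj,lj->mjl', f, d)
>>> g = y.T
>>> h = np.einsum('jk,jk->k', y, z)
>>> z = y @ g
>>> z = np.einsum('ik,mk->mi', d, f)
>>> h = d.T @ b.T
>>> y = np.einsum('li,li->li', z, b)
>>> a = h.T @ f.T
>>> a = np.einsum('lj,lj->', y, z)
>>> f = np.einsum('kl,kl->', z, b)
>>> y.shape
(5, 7)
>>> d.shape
(7, 29)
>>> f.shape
()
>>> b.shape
(5, 7)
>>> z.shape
(5, 7)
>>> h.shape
(29, 5)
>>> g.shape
(2, 2)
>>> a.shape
()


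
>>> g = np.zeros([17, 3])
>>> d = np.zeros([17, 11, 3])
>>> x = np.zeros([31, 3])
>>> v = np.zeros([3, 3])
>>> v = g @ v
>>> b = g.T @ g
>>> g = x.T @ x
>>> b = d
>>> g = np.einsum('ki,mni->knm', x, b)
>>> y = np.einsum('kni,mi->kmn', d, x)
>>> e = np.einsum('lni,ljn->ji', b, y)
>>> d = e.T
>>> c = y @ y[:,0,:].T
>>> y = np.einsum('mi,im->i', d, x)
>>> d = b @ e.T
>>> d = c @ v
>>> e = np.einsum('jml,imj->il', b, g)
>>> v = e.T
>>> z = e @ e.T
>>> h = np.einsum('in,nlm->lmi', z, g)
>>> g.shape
(31, 11, 17)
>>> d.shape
(17, 31, 3)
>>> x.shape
(31, 3)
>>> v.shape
(3, 31)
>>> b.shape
(17, 11, 3)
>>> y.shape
(31,)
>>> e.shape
(31, 3)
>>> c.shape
(17, 31, 17)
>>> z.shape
(31, 31)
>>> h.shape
(11, 17, 31)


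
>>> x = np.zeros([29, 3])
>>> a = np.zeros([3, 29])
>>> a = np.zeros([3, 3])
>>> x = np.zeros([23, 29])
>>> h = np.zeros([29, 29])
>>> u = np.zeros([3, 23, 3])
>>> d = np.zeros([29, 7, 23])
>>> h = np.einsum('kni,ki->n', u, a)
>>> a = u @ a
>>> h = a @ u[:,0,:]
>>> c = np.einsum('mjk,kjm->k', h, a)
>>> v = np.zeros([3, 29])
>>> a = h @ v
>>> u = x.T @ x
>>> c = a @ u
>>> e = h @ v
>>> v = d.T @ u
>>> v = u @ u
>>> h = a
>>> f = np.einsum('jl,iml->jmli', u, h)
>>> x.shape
(23, 29)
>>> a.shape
(3, 23, 29)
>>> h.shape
(3, 23, 29)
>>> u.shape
(29, 29)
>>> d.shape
(29, 7, 23)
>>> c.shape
(3, 23, 29)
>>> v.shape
(29, 29)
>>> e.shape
(3, 23, 29)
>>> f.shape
(29, 23, 29, 3)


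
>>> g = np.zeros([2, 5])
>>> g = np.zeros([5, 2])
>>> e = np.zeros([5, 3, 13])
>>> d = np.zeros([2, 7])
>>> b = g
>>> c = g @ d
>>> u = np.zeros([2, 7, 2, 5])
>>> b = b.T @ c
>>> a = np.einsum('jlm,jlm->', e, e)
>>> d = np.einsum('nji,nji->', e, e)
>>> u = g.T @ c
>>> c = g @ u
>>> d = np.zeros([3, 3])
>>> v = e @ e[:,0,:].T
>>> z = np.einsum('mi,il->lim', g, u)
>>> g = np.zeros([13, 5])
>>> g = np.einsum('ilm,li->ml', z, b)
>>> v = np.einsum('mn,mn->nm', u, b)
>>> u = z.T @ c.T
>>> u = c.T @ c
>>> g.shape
(5, 2)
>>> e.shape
(5, 3, 13)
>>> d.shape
(3, 3)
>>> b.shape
(2, 7)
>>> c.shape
(5, 7)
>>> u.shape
(7, 7)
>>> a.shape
()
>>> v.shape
(7, 2)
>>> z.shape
(7, 2, 5)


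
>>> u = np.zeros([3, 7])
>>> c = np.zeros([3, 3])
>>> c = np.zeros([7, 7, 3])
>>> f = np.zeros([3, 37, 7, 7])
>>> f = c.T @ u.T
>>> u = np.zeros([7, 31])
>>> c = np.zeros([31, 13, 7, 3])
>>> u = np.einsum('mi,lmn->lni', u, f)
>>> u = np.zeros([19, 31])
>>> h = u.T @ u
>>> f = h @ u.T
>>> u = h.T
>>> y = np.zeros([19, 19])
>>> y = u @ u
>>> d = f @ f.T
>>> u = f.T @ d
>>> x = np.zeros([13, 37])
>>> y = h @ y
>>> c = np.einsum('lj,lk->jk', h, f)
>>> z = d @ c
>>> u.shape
(19, 31)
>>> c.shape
(31, 19)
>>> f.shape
(31, 19)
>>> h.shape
(31, 31)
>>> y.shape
(31, 31)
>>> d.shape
(31, 31)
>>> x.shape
(13, 37)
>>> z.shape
(31, 19)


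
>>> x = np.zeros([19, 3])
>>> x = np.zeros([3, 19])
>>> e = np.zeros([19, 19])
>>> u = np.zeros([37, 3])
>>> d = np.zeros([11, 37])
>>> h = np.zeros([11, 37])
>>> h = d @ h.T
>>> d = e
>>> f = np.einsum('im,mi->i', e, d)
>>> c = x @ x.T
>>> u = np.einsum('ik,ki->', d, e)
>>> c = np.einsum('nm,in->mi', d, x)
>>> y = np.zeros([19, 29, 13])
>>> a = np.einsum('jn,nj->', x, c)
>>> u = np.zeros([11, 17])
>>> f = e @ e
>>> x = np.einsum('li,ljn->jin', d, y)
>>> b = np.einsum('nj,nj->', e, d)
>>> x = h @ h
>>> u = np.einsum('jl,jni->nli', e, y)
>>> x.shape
(11, 11)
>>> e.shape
(19, 19)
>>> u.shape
(29, 19, 13)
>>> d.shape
(19, 19)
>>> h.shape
(11, 11)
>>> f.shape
(19, 19)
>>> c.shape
(19, 3)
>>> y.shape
(19, 29, 13)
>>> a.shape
()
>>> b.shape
()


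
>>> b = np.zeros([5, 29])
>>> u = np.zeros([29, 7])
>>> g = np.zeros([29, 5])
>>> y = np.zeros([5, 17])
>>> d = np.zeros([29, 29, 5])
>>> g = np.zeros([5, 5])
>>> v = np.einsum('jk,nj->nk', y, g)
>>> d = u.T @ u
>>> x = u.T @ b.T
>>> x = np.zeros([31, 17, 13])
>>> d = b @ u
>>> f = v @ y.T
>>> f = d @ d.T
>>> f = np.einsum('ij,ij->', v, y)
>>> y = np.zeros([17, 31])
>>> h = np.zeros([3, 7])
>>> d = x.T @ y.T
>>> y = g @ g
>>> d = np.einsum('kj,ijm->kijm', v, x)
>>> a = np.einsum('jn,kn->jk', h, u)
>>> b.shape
(5, 29)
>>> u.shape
(29, 7)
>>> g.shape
(5, 5)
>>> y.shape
(5, 5)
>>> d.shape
(5, 31, 17, 13)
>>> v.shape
(5, 17)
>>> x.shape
(31, 17, 13)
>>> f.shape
()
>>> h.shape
(3, 7)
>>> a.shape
(3, 29)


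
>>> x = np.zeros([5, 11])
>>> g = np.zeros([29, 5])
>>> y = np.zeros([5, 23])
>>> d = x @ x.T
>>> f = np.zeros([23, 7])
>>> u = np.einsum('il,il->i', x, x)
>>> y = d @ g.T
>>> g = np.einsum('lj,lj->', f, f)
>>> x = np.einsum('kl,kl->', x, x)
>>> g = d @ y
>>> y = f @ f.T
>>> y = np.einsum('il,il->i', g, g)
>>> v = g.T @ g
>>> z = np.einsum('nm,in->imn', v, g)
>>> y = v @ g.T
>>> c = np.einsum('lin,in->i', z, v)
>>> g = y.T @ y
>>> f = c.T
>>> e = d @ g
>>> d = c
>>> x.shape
()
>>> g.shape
(5, 5)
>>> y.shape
(29, 5)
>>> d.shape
(29,)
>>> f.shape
(29,)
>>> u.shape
(5,)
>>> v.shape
(29, 29)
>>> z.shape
(5, 29, 29)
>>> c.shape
(29,)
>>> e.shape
(5, 5)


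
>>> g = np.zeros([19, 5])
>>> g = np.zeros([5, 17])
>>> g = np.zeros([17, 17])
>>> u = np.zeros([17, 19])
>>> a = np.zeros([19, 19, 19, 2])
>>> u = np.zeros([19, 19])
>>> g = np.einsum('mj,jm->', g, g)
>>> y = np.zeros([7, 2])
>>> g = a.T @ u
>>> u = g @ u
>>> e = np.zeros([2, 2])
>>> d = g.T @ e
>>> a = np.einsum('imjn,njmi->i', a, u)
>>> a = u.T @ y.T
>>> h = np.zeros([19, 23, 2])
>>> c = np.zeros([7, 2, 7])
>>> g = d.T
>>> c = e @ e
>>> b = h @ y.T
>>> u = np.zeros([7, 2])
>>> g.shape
(2, 19, 19, 19)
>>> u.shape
(7, 2)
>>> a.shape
(19, 19, 19, 7)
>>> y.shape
(7, 2)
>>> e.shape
(2, 2)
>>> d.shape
(19, 19, 19, 2)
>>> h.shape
(19, 23, 2)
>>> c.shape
(2, 2)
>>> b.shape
(19, 23, 7)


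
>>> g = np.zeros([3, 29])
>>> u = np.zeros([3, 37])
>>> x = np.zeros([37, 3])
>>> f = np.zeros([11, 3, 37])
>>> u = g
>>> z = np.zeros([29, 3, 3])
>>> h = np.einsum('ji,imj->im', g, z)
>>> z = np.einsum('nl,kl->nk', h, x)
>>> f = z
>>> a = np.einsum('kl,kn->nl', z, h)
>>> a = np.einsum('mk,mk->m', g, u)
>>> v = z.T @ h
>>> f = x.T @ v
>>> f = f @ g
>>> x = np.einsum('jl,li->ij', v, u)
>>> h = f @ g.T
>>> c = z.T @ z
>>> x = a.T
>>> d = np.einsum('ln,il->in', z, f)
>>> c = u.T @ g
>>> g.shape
(3, 29)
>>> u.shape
(3, 29)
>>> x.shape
(3,)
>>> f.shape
(3, 29)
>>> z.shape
(29, 37)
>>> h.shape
(3, 3)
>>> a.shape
(3,)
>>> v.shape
(37, 3)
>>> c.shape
(29, 29)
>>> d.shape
(3, 37)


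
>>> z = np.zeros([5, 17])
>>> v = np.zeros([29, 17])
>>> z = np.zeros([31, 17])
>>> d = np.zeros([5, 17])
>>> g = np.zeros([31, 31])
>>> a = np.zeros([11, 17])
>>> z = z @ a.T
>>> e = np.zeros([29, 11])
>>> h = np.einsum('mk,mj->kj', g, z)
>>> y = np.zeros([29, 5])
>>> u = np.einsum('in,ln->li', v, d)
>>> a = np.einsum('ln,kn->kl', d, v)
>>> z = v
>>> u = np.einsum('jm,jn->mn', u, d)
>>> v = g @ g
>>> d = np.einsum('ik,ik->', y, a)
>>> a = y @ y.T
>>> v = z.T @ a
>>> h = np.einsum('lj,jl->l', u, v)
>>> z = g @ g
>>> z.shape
(31, 31)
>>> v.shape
(17, 29)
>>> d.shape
()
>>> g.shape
(31, 31)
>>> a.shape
(29, 29)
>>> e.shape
(29, 11)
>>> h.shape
(29,)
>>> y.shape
(29, 5)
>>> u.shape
(29, 17)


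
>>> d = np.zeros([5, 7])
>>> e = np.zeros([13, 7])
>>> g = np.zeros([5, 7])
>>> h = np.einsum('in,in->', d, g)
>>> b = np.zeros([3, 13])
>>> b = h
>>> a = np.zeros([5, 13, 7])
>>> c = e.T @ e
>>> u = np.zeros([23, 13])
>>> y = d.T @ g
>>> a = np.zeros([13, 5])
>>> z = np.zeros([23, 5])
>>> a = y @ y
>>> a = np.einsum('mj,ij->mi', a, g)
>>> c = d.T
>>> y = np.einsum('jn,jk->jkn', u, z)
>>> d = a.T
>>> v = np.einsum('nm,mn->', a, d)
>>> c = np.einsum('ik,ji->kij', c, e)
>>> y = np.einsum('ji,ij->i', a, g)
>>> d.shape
(5, 7)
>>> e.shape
(13, 7)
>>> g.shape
(5, 7)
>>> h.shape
()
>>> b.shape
()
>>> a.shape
(7, 5)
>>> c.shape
(5, 7, 13)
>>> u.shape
(23, 13)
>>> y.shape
(5,)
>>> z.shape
(23, 5)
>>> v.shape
()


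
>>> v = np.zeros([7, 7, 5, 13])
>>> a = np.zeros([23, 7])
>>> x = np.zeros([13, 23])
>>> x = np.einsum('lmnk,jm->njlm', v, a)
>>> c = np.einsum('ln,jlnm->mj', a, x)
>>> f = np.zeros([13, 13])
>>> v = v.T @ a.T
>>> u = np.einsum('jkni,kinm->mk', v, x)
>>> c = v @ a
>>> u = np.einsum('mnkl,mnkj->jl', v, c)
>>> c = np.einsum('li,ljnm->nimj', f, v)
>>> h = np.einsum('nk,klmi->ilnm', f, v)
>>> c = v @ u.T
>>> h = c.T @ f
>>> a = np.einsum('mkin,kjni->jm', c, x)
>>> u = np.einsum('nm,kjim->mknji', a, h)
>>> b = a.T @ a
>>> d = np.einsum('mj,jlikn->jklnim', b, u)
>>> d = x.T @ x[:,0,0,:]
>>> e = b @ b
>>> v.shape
(13, 5, 7, 23)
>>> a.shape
(23, 13)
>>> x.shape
(5, 23, 7, 7)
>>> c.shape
(13, 5, 7, 7)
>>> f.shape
(13, 13)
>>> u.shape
(13, 7, 23, 7, 5)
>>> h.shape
(7, 7, 5, 13)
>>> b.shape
(13, 13)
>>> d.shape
(7, 7, 23, 7)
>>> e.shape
(13, 13)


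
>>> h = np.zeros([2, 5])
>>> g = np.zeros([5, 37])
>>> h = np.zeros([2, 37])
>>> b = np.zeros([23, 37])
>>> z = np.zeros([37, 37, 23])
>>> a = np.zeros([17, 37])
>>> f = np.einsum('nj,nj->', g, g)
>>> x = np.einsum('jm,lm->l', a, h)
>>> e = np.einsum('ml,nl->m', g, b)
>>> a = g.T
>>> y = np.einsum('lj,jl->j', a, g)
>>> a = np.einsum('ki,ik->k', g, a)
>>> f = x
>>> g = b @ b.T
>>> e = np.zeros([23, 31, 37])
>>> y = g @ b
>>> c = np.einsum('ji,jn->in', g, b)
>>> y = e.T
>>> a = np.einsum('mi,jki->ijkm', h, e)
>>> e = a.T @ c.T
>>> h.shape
(2, 37)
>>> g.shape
(23, 23)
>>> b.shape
(23, 37)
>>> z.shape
(37, 37, 23)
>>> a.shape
(37, 23, 31, 2)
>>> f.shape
(2,)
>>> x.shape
(2,)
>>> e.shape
(2, 31, 23, 23)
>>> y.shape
(37, 31, 23)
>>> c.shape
(23, 37)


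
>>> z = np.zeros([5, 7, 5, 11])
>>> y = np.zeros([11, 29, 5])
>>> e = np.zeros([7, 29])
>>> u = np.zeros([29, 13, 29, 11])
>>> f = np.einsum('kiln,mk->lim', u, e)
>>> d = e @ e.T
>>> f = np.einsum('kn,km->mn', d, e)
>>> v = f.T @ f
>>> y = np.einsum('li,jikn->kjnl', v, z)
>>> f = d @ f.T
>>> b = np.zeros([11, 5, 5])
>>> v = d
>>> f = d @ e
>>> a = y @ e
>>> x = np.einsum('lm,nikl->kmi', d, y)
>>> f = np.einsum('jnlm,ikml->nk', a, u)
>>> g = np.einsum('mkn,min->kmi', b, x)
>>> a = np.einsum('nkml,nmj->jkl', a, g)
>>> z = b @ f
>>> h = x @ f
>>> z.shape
(11, 5, 13)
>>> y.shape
(5, 5, 11, 7)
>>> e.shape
(7, 29)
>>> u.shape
(29, 13, 29, 11)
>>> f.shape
(5, 13)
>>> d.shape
(7, 7)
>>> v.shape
(7, 7)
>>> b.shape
(11, 5, 5)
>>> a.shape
(7, 5, 29)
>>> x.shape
(11, 7, 5)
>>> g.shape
(5, 11, 7)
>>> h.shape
(11, 7, 13)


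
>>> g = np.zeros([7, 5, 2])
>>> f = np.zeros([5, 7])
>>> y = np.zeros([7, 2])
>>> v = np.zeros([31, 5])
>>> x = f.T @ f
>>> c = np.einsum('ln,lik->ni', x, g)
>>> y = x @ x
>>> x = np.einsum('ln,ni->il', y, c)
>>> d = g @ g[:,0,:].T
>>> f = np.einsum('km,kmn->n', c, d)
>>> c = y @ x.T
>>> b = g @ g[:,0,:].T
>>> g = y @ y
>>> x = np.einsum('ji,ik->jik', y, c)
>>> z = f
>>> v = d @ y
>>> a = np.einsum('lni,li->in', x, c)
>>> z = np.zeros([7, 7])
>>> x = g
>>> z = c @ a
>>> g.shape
(7, 7)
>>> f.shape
(7,)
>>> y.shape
(7, 7)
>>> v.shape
(7, 5, 7)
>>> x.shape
(7, 7)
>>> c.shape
(7, 5)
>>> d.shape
(7, 5, 7)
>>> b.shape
(7, 5, 7)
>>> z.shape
(7, 7)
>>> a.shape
(5, 7)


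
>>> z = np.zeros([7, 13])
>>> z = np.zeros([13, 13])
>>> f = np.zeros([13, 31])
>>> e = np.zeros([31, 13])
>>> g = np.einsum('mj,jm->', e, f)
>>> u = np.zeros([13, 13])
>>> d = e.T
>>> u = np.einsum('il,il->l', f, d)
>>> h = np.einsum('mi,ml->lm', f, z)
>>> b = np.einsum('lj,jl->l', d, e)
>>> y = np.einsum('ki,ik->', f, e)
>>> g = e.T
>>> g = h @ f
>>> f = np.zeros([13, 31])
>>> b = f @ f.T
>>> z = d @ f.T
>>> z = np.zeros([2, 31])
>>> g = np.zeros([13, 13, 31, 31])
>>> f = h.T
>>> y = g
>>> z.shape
(2, 31)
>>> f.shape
(13, 13)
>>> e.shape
(31, 13)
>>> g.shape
(13, 13, 31, 31)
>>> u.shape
(31,)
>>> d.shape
(13, 31)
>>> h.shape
(13, 13)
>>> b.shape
(13, 13)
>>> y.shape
(13, 13, 31, 31)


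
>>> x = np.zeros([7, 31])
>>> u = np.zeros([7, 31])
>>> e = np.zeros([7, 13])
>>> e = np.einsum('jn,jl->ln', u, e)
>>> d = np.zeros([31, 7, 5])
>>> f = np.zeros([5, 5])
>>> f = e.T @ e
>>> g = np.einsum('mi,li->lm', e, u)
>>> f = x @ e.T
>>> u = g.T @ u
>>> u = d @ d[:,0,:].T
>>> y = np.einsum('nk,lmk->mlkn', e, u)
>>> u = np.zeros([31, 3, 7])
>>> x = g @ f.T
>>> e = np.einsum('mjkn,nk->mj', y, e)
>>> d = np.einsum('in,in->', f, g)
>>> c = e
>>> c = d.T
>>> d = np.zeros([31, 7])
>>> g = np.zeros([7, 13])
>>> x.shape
(7, 7)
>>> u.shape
(31, 3, 7)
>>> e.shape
(7, 31)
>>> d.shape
(31, 7)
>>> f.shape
(7, 13)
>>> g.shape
(7, 13)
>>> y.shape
(7, 31, 31, 13)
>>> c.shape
()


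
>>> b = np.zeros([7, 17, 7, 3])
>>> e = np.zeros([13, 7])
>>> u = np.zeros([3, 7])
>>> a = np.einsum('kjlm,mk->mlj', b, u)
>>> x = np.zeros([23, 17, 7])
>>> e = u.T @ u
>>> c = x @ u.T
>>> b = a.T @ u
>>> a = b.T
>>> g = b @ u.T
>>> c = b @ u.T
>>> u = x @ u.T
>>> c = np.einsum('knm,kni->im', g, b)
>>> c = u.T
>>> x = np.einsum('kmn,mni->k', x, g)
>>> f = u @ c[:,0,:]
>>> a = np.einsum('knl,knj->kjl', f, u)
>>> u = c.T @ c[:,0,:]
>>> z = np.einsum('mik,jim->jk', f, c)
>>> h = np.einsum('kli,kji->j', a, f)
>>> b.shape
(17, 7, 7)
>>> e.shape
(7, 7)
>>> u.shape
(23, 17, 23)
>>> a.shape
(23, 3, 23)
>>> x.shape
(23,)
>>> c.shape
(3, 17, 23)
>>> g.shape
(17, 7, 3)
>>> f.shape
(23, 17, 23)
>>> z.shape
(3, 23)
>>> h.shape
(17,)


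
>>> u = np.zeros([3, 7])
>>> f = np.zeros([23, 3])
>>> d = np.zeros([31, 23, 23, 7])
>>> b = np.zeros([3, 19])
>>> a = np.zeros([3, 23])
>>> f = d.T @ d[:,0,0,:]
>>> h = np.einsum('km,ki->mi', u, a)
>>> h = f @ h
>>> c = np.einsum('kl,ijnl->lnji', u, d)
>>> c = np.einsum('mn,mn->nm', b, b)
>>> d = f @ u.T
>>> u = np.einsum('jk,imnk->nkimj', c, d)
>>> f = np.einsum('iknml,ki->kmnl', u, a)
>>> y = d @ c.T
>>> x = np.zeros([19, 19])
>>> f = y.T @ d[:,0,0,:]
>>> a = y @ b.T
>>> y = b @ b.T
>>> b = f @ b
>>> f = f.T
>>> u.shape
(23, 3, 7, 23, 19)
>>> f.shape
(3, 23, 23, 19)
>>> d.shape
(7, 23, 23, 3)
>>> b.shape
(19, 23, 23, 19)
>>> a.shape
(7, 23, 23, 3)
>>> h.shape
(7, 23, 23, 23)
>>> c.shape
(19, 3)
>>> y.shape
(3, 3)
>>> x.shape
(19, 19)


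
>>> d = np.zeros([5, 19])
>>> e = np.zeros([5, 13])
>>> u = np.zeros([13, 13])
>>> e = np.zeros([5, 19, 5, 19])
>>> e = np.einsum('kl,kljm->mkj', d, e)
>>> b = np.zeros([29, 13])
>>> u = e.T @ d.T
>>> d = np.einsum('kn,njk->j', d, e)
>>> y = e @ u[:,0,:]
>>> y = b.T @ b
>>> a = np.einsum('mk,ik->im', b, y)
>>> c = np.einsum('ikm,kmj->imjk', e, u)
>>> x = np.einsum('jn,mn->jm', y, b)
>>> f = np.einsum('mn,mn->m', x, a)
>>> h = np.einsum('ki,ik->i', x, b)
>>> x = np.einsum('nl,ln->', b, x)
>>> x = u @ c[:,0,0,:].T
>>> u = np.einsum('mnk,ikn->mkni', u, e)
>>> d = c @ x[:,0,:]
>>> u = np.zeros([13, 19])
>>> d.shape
(19, 5, 5, 19)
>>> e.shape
(19, 5, 5)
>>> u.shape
(13, 19)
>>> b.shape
(29, 13)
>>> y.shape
(13, 13)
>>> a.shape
(13, 29)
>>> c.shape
(19, 5, 5, 5)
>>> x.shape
(5, 5, 19)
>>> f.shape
(13,)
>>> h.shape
(29,)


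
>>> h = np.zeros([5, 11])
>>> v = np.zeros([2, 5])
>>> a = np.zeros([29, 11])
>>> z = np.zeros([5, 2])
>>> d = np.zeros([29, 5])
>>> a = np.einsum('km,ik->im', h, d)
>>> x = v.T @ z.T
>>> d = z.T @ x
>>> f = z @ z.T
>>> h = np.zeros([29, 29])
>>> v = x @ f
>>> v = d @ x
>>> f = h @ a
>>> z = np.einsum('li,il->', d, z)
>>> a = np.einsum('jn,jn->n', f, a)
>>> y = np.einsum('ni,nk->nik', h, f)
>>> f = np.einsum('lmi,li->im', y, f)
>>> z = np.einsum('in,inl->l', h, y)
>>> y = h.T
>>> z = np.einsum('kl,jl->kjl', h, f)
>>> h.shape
(29, 29)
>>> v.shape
(2, 5)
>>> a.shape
(11,)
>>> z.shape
(29, 11, 29)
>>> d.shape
(2, 5)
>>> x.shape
(5, 5)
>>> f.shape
(11, 29)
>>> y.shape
(29, 29)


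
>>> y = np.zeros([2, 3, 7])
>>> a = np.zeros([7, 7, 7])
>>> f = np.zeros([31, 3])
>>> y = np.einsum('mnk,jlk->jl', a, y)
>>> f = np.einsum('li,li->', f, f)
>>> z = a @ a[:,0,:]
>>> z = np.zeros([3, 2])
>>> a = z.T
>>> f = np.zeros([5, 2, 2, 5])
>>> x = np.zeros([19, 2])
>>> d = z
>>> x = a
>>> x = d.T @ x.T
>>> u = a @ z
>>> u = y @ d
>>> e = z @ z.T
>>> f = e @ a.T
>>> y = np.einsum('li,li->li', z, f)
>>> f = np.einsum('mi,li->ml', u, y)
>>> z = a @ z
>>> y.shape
(3, 2)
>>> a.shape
(2, 3)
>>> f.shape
(2, 3)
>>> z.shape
(2, 2)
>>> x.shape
(2, 2)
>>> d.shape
(3, 2)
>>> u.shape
(2, 2)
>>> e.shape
(3, 3)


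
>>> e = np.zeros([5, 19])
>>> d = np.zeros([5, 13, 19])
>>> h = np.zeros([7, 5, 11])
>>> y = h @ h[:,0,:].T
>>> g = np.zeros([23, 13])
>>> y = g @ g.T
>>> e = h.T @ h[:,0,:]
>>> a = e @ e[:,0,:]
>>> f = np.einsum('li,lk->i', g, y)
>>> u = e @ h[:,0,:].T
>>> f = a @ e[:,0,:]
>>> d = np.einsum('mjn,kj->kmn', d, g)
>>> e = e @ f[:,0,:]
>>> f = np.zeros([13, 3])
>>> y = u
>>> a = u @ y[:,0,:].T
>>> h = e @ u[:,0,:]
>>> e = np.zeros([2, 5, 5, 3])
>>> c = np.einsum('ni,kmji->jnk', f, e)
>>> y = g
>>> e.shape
(2, 5, 5, 3)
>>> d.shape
(23, 5, 19)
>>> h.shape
(11, 5, 7)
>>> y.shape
(23, 13)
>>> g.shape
(23, 13)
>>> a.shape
(11, 5, 11)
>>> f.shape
(13, 3)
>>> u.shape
(11, 5, 7)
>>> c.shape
(5, 13, 2)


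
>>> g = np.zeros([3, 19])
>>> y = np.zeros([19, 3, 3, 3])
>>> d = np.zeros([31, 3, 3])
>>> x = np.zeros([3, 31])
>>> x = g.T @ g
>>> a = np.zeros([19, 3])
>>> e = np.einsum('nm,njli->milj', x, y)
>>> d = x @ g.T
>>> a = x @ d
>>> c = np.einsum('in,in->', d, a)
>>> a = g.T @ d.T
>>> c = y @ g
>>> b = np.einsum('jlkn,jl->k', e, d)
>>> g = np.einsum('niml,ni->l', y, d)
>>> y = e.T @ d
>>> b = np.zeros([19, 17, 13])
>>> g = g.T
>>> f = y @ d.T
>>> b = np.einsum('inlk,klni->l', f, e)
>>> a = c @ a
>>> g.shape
(3,)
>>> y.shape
(3, 3, 3, 3)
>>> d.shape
(19, 3)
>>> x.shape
(19, 19)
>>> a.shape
(19, 3, 3, 19)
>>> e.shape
(19, 3, 3, 3)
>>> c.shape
(19, 3, 3, 19)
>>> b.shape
(3,)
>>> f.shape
(3, 3, 3, 19)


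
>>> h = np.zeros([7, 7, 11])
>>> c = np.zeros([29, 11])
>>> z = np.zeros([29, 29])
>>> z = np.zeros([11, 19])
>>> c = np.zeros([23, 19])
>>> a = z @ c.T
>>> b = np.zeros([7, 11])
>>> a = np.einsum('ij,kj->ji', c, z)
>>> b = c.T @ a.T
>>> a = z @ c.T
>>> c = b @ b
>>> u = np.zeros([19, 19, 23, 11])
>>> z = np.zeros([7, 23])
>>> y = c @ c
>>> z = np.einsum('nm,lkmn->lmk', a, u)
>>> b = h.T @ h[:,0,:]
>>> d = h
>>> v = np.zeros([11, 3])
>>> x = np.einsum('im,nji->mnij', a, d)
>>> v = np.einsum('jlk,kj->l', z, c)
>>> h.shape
(7, 7, 11)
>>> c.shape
(19, 19)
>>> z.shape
(19, 23, 19)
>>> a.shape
(11, 23)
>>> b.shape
(11, 7, 11)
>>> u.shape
(19, 19, 23, 11)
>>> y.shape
(19, 19)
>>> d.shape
(7, 7, 11)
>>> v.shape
(23,)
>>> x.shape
(23, 7, 11, 7)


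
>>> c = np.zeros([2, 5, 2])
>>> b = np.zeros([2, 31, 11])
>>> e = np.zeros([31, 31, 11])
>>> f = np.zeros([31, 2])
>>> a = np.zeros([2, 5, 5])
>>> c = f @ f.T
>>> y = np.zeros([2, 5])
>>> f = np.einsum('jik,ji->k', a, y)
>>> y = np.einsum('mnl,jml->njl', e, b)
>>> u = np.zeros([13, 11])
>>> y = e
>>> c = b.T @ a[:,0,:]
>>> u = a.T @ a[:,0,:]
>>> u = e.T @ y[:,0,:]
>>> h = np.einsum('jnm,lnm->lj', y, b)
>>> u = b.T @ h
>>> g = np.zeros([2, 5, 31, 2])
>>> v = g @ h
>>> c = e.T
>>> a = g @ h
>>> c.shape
(11, 31, 31)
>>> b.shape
(2, 31, 11)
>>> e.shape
(31, 31, 11)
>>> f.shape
(5,)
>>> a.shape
(2, 5, 31, 31)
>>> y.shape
(31, 31, 11)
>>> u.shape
(11, 31, 31)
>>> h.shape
(2, 31)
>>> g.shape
(2, 5, 31, 2)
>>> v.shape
(2, 5, 31, 31)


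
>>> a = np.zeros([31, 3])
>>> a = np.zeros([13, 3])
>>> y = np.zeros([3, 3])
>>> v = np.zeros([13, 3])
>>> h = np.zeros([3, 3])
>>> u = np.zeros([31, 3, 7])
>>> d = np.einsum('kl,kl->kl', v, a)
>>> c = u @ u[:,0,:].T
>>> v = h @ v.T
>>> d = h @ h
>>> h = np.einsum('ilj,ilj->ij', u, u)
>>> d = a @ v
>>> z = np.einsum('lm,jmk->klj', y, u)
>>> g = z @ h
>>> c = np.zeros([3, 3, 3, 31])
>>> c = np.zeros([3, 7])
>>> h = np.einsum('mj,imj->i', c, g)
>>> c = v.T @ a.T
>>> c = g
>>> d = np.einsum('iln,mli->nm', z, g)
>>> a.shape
(13, 3)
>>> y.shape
(3, 3)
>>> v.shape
(3, 13)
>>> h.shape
(7,)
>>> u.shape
(31, 3, 7)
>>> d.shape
(31, 7)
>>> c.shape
(7, 3, 7)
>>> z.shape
(7, 3, 31)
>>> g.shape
(7, 3, 7)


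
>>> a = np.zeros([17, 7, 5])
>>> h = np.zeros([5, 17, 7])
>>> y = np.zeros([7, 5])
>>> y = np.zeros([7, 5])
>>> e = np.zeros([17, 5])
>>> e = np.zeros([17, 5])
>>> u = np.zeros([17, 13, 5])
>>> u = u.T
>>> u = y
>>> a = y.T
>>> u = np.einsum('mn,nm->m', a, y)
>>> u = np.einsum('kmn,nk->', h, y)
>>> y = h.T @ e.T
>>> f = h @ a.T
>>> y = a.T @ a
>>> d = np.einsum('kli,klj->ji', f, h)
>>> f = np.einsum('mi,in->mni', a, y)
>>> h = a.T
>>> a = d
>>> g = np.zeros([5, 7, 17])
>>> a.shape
(7, 5)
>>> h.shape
(7, 5)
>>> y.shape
(7, 7)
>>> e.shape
(17, 5)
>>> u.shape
()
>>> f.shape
(5, 7, 7)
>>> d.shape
(7, 5)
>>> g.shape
(5, 7, 17)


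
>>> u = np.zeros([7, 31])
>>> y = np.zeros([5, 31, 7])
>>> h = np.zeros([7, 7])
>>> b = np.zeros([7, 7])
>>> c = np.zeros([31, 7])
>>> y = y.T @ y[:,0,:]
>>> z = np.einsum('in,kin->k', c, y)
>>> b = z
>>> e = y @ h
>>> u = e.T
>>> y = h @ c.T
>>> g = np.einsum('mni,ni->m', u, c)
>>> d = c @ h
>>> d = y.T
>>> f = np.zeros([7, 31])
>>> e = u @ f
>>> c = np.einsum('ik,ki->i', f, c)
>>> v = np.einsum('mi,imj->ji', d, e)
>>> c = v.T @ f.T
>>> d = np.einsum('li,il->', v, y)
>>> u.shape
(7, 31, 7)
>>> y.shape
(7, 31)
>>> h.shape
(7, 7)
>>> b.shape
(7,)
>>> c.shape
(7, 7)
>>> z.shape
(7,)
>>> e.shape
(7, 31, 31)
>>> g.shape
(7,)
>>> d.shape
()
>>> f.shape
(7, 31)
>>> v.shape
(31, 7)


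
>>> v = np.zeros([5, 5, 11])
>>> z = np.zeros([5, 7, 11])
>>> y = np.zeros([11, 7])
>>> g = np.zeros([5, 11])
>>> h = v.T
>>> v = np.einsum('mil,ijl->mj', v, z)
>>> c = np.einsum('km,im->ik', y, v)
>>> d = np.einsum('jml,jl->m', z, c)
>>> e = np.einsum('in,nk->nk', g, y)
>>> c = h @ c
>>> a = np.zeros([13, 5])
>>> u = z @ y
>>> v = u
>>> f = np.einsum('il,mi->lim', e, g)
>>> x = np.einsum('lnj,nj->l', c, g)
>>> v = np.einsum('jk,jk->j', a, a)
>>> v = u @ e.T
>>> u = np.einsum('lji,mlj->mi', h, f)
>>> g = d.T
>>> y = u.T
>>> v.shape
(5, 7, 11)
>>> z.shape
(5, 7, 11)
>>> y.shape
(5, 7)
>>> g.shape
(7,)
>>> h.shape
(11, 5, 5)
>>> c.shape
(11, 5, 11)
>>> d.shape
(7,)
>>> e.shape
(11, 7)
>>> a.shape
(13, 5)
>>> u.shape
(7, 5)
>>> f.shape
(7, 11, 5)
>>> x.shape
(11,)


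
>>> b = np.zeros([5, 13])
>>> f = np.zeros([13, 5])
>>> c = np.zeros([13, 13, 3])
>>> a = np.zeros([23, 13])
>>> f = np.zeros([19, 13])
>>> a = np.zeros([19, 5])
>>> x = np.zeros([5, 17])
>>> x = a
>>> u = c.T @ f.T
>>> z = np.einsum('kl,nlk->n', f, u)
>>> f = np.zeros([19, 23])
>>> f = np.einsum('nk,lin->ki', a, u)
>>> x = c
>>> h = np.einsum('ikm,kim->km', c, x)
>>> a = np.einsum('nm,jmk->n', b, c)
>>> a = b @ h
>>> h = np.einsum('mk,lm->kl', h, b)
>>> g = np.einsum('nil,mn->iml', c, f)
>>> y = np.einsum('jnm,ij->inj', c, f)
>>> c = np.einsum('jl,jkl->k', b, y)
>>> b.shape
(5, 13)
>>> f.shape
(5, 13)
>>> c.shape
(13,)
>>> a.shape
(5, 3)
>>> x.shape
(13, 13, 3)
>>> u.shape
(3, 13, 19)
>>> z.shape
(3,)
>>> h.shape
(3, 5)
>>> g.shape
(13, 5, 3)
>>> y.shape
(5, 13, 13)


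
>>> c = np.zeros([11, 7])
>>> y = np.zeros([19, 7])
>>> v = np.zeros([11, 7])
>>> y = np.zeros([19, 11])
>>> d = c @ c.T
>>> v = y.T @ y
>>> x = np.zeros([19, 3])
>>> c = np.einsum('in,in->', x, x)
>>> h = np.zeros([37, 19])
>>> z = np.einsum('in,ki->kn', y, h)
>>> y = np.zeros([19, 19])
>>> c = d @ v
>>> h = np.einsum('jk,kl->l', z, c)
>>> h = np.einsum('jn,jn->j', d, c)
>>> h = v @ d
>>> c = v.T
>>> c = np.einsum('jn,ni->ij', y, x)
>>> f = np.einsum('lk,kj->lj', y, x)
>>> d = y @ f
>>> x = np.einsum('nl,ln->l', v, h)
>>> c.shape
(3, 19)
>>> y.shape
(19, 19)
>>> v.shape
(11, 11)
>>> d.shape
(19, 3)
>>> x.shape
(11,)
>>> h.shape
(11, 11)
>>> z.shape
(37, 11)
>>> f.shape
(19, 3)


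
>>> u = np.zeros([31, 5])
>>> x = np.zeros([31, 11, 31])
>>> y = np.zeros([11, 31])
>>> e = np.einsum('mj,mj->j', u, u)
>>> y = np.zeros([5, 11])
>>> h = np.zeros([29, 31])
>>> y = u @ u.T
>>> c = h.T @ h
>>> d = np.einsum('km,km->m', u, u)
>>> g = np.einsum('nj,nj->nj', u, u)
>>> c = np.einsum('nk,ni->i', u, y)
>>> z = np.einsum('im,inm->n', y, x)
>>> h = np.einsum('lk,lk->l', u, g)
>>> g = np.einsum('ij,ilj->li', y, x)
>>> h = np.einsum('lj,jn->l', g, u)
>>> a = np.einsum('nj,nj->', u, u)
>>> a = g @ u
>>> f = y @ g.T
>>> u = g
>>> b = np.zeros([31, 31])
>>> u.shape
(11, 31)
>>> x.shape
(31, 11, 31)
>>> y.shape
(31, 31)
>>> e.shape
(5,)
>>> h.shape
(11,)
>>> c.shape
(31,)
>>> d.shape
(5,)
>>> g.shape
(11, 31)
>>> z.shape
(11,)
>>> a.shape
(11, 5)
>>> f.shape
(31, 11)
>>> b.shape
(31, 31)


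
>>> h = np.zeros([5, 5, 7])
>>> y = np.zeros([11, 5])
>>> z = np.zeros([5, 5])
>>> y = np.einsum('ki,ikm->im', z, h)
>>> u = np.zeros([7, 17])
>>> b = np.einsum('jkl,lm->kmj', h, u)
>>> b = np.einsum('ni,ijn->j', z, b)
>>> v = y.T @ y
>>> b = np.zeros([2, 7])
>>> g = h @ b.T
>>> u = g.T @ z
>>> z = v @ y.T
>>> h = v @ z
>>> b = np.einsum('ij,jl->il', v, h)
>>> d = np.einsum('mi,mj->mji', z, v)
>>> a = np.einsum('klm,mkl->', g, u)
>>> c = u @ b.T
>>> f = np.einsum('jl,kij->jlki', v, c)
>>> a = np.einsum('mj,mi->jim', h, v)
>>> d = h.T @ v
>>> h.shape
(7, 5)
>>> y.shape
(5, 7)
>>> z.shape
(7, 5)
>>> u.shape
(2, 5, 5)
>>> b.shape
(7, 5)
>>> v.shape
(7, 7)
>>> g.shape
(5, 5, 2)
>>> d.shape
(5, 7)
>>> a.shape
(5, 7, 7)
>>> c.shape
(2, 5, 7)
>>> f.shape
(7, 7, 2, 5)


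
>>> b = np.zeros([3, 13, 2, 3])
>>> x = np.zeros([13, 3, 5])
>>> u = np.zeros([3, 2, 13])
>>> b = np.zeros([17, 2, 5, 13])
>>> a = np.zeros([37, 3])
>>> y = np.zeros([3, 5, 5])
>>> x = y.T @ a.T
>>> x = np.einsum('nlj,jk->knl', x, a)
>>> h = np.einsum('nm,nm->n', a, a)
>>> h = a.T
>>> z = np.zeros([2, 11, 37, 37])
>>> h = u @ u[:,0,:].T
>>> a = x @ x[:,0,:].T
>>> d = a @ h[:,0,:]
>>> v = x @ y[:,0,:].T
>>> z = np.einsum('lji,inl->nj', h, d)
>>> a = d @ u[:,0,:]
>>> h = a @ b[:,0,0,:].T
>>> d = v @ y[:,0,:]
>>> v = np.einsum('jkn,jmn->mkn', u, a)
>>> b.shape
(17, 2, 5, 13)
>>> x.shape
(3, 5, 5)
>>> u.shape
(3, 2, 13)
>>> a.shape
(3, 5, 13)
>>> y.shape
(3, 5, 5)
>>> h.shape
(3, 5, 17)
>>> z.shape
(5, 2)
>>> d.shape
(3, 5, 5)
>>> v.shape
(5, 2, 13)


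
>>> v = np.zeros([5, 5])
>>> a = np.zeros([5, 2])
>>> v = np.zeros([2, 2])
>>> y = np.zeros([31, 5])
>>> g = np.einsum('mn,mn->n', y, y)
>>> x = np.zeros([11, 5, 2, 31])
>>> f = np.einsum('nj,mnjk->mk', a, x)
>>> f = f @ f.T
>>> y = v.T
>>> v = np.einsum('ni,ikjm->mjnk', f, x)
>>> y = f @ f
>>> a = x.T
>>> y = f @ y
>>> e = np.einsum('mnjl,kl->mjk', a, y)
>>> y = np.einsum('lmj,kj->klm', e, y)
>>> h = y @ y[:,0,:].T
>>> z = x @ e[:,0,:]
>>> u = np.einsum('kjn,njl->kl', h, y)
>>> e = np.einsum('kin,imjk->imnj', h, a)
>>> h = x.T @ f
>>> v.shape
(31, 2, 11, 5)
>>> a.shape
(31, 2, 5, 11)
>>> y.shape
(11, 31, 5)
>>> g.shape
(5,)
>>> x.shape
(11, 5, 2, 31)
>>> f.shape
(11, 11)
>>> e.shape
(31, 2, 11, 5)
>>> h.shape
(31, 2, 5, 11)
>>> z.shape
(11, 5, 2, 11)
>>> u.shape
(11, 5)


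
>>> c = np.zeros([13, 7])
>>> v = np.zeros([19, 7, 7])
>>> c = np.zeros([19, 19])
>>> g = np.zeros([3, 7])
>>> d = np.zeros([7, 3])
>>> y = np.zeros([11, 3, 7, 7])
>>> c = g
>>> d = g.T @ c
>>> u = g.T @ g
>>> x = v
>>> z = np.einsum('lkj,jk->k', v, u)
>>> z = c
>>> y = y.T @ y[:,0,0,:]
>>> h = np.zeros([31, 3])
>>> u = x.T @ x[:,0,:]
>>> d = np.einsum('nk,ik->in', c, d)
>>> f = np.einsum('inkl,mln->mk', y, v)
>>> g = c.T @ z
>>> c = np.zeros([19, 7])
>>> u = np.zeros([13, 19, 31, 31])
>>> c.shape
(19, 7)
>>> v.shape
(19, 7, 7)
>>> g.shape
(7, 7)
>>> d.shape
(7, 3)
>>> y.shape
(7, 7, 3, 7)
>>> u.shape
(13, 19, 31, 31)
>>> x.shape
(19, 7, 7)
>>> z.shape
(3, 7)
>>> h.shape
(31, 3)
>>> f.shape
(19, 3)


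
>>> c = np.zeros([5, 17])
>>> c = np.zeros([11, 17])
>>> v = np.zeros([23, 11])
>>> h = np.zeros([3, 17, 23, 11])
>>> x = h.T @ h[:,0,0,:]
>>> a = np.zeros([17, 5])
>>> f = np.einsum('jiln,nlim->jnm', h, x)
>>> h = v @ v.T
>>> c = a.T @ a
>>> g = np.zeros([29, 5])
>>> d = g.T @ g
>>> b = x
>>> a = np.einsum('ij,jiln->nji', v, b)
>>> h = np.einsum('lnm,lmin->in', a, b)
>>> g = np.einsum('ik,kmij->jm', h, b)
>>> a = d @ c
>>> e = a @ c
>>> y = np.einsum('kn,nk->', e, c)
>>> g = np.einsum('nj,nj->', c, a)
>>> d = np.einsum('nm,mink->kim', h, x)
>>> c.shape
(5, 5)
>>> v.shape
(23, 11)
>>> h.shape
(17, 11)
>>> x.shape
(11, 23, 17, 11)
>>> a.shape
(5, 5)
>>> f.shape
(3, 11, 11)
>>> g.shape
()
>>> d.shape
(11, 23, 11)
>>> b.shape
(11, 23, 17, 11)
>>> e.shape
(5, 5)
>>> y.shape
()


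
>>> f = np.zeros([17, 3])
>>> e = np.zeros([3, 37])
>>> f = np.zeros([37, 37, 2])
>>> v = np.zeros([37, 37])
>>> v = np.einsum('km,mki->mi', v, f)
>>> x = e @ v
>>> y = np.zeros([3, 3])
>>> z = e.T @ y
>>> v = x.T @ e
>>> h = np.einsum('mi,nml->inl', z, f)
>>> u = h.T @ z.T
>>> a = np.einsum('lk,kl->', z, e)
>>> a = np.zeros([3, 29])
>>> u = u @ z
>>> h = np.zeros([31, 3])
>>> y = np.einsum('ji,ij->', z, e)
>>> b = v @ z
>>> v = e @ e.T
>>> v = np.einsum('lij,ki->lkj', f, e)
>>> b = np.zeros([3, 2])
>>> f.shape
(37, 37, 2)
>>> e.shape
(3, 37)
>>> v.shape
(37, 3, 2)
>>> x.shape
(3, 2)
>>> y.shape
()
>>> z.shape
(37, 3)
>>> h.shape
(31, 3)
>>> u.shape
(2, 37, 3)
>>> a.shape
(3, 29)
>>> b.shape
(3, 2)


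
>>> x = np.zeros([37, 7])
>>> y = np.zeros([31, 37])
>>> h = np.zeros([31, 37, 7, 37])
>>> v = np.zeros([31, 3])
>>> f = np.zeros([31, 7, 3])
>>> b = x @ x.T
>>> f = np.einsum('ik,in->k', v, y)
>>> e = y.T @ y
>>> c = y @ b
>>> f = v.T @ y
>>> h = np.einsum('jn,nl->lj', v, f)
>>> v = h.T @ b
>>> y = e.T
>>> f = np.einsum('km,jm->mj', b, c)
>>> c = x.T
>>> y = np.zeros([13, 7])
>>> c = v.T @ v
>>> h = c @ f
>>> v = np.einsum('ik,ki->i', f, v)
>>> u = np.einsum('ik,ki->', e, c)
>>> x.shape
(37, 7)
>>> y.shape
(13, 7)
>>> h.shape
(37, 31)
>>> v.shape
(37,)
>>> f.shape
(37, 31)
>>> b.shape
(37, 37)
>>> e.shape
(37, 37)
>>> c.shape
(37, 37)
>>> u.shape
()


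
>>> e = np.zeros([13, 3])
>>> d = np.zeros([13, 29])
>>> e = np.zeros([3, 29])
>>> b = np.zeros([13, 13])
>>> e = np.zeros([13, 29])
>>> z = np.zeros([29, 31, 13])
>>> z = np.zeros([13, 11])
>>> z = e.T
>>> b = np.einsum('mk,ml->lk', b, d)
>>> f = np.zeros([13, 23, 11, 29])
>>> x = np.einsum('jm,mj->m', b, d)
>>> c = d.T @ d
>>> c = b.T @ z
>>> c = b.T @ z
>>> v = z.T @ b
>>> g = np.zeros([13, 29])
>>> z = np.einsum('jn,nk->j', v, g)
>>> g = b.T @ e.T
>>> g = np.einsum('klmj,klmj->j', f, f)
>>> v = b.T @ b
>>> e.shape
(13, 29)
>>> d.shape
(13, 29)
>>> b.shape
(29, 13)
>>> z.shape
(13,)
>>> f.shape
(13, 23, 11, 29)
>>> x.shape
(13,)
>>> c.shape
(13, 13)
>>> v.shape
(13, 13)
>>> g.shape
(29,)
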